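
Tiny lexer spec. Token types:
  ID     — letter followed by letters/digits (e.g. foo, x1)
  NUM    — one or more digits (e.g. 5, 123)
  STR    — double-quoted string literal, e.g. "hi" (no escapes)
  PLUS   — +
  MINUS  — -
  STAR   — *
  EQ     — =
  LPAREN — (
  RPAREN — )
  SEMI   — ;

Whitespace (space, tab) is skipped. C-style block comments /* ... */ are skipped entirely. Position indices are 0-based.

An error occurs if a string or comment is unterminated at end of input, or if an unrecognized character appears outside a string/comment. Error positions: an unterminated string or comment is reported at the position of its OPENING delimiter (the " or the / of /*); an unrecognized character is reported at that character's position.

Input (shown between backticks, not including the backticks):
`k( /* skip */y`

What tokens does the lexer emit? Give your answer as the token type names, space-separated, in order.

Answer: ID LPAREN ID

Derivation:
pos=0: emit ID 'k' (now at pos=1)
pos=1: emit LPAREN '('
pos=3: enter COMMENT mode (saw '/*')
exit COMMENT mode (now at pos=13)
pos=13: emit ID 'y' (now at pos=14)
DONE. 3 tokens: [ID, LPAREN, ID]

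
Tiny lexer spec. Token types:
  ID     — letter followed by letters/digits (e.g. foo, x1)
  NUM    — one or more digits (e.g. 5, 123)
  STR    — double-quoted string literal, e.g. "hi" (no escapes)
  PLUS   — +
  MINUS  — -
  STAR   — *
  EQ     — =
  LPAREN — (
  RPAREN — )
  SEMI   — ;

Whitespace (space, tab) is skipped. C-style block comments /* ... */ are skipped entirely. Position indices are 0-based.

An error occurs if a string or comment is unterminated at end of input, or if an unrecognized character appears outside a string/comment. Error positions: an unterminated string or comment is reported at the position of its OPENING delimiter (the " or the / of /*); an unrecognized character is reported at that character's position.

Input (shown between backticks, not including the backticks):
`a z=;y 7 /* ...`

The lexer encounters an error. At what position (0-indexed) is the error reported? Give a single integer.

pos=0: emit ID 'a' (now at pos=1)
pos=2: emit ID 'z' (now at pos=3)
pos=3: emit EQ '='
pos=4: emit SEMI ';'
pos=5: emit ID 'y' (now at pos=6)
pos=7: emit NUM '7' (now at pos=8)
pos=9: enter COMMENT mode (saw '/*')
pos=9: ERROR — unterminated comment (reached EOF)

Answer: 9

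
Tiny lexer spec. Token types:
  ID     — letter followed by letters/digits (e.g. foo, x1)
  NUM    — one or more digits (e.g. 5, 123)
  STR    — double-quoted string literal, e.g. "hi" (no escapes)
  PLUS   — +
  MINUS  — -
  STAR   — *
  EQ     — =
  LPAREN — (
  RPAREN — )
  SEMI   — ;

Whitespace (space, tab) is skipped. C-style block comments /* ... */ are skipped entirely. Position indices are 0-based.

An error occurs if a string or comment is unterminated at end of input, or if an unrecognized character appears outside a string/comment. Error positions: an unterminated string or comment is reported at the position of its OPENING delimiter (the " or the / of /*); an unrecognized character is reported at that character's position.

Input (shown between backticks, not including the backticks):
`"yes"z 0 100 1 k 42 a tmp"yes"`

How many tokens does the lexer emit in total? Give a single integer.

pos=0: enter STRING mode
pos=0: emit STR "yes" (now at pos=5)
pos=5: emit ID 'z' (now at pos=6)
pos=7: emit NUM '0' (now at pos=8)
pos=9: emit NUM '100' (now at pos=12)
pos=13: emit NUM '1' (now at pos=14)
pos=15: emit ID 'k' (now at pos=16)
pos=17: emit NUM '42' (now at pos=19)
pos=20: emit ID 'a' (now at pos=21)
pos=22: emit ID 'tmp' (now at pos=25)
pos=25: enter STRING mode
pos=25: emit STR "yes" (now at pos=30)
DONE. 10 tokens: [STR, ID, NUM, NUM, NUM, ID, NUM, ID, ID, STR]

Answer: 10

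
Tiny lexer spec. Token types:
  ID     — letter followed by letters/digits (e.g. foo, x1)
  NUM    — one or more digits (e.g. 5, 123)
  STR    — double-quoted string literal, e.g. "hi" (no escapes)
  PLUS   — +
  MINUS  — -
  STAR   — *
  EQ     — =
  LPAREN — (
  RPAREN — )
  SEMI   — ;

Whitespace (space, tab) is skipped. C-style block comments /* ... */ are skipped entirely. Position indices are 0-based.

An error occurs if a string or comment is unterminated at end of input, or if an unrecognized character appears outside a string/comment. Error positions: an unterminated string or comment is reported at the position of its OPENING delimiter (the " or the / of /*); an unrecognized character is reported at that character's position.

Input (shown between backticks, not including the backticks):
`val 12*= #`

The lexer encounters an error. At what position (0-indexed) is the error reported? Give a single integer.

pos=0: emit ID 'val' (now at pos=3)
pos=4: emit NUM '12' (now at pos=6)
pos=6: emit STAR '*'
pos=7: emit EQ '='
pos=9: ERROR — unrecognized char '#'

Answer: 9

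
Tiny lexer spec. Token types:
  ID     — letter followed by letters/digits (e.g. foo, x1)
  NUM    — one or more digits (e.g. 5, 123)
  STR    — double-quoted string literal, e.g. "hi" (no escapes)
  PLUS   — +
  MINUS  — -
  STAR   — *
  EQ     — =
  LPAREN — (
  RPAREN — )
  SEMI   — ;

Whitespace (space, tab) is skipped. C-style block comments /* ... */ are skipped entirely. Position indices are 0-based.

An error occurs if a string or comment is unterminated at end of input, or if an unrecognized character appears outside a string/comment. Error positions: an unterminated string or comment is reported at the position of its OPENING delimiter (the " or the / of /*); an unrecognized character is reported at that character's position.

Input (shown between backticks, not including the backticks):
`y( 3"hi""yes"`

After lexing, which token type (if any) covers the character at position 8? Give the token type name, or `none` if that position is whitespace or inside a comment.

Answer: STR

Derivation:
pos=0: emit ID 'y' (now at pos=1)
pos=1: emit LPAREN '('
pos=3: emit NUM '3' (now at pos=4)
pos=4: enter STRING mode
pos=4: emit STR "hi" (now at pos=8)
pos=8: enter STRING mode
pos=8: emit STR "yes" (now at pos=13)
DONE. 5 tokens: [ID, LPAREN, NUM, STR, STR]
Position 8: char is '"' -> STR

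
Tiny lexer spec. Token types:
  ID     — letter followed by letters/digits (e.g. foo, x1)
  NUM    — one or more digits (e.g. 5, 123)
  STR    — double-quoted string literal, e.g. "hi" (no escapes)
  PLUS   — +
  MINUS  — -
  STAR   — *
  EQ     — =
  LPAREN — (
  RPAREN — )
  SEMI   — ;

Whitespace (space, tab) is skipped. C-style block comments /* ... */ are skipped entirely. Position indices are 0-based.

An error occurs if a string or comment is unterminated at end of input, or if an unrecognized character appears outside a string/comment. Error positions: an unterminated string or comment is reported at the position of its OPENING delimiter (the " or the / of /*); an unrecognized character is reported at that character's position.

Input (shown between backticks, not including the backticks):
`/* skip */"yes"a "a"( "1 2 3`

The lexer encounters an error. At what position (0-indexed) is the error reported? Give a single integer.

Answer: 22

Derivation:
pos=0: enter COMMENT mode (saw '/*')
exit COMMENT mode (now at pos=10)
pos=10: enter STRING mode
pos=10: emit STR "yes" (now at pos=15)
pos=15: emit ID 'a' (now at pos=16)
pos=17: enter STRING mode
pos=17: emit STR "a" (now at pos=20)
pos=20: emit LPAREN '('
pos=22: enter STRING mode
pos=22: ERROR — unterminated string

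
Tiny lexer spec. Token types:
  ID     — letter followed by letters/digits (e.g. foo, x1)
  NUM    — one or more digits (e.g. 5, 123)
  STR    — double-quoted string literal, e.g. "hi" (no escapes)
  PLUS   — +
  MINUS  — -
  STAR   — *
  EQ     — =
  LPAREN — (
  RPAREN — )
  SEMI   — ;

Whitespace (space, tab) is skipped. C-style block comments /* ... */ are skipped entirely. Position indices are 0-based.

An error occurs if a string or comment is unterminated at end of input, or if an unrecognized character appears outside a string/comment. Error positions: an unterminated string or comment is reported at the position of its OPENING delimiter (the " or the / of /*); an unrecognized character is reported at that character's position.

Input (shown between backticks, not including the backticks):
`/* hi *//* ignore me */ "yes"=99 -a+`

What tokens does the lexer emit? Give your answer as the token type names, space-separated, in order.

pos=0: enter COMMENT mode (saw '/*')
exit COMMENT mode (now at pos=8)
pos=8: enter COMMENT mode (saw '/*')
exit COMMENT mode (now at pos=23)
pos=24: enter STRING mode
pos=24: emit STR "yes" (now at pos=29)
pos=29: emit EQ '='
pos=30: emit NUM '99' (now at pos=32)
pos=33: emit MINUS '-'
pos=34: emit ID 'a' (now at pos=35)
pos=35: emit PLUS '+'
DONE. 6 tokens: [STR, EQ, NUM, MINUS, ID, PLUS]

Answer: STR EQ NUM MINUS ID PLUS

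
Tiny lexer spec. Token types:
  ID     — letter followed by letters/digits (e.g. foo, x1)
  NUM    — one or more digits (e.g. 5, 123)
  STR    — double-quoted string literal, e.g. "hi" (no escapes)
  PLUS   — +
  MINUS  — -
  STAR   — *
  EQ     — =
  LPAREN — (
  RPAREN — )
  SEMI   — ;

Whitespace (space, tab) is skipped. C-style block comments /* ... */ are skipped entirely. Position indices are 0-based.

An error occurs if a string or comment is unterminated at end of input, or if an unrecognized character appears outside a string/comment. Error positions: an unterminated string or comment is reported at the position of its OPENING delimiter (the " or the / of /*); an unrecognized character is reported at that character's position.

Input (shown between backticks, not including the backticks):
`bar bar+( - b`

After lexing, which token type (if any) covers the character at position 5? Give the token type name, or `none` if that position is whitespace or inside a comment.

Answer: ID

Derivation:
pos=0: emit ID 'bar' (now at pos=3)
pos=4: emit ID 'bar' (now at pos=7)
pos=7: emit PLUS '+'
pos=8: emit LPAREN '('
pos=10: emit MINUS '-'
pos=12: emit ID 'b' (now at pos=13)
DONE. 6 tokens: [ID, ID, PLUS, LPAREN, MINUS, ID]
Position 5: char is 'a' -> ID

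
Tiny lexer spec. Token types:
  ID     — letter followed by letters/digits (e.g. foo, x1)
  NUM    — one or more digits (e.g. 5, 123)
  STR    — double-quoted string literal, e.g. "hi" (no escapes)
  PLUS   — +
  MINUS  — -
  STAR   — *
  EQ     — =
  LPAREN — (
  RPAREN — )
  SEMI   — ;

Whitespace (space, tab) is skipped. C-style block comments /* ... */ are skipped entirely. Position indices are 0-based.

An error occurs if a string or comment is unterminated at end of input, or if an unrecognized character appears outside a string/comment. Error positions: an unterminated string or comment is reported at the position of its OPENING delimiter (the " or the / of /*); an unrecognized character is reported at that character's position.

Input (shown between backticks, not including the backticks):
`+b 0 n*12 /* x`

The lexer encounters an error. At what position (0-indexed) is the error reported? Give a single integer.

Answer: 10

Derivation:
pos=0: emit PLUS '+'
pos=1: emit ID 'b' (now at pos=2)
pos=3: emit NUM '0' (now at pos=4)
pos=5: emit ID 'n' (now at pos=6)
pos=6: emit STAR '*'
pos=7: emit NUM '12' (now at pos=9)
pos=10: enter COMMENT mode (saw '/*')
pos=10: ERROR — unterminated comment (reached EOF)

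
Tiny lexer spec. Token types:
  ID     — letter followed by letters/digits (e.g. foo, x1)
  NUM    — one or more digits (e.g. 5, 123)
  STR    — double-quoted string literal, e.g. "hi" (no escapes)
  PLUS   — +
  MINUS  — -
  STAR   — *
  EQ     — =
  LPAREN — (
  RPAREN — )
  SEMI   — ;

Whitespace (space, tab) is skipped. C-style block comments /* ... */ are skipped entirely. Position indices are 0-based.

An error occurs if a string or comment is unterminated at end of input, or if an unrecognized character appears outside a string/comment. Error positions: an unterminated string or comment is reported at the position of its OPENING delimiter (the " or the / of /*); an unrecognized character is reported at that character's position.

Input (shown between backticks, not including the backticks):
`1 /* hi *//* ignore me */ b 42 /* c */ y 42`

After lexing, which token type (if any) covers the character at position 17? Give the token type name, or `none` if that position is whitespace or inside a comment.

Answer: none

Derivation:
pos=0: emit NUM '1' (now at pos=1)
pos=2: enter COMMENT mode (saw '/*')
exit COMMENT mode (now at pos=10)
pos=10: enter COMMENT mode (saw '/*')
exit COMMENT mode (now at pos=25)
pos=26: emit ID 'b' (now at pos=27)
pos=28: emit NUM '42' (now at pos=30)
pos=31: enter COMMENT mode (saw '/*')
exit COMMENT mode (now at pos=38)
pos=39: emit ID 'y' (now at pos=40)
pos=41: emit NUM '42' (now at pos=43)
DONE. 5 tokens: [NUM, ID, NUM, ID, NUM]
Position 17: char is 'r' -> none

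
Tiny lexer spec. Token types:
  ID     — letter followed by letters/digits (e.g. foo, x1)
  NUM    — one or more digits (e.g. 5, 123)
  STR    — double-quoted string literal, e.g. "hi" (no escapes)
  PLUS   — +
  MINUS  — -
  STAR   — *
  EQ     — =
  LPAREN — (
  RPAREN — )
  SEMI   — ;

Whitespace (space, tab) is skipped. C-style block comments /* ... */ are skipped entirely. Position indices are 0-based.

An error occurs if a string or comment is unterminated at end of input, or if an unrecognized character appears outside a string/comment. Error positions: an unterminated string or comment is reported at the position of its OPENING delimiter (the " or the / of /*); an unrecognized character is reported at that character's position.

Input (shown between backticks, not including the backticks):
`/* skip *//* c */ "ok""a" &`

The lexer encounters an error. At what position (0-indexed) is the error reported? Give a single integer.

Answer: 26

Derivation:
pos=0: enter COMMENT mode (saw '/*')
exit COMMENT mode (now at pos=10)
pos=10: enter COMMENT mode (saw '/*')
exit COMMENT mode (now at pos=17)
pos=18: enter STRING mode
pos=18: emit STR "ok" (now at pos=22)
pos=22: enter STRING mode
pos=22: emit STR "a" (now at pos=25)
pos=26: ERROR — unrecognized char '&'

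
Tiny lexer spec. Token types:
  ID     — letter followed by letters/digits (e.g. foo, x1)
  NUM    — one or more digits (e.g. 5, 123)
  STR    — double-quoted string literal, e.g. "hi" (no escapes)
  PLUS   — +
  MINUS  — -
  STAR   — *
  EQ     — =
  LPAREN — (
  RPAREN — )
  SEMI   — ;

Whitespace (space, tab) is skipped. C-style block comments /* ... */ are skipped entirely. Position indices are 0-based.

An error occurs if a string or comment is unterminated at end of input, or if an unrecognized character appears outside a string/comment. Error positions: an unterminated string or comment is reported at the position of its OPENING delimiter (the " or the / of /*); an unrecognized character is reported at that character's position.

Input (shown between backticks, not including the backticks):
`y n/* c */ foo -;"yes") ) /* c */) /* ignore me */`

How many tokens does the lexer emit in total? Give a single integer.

Answer: 9

Derivation:
pos=0: emit ID 'y' (now at pos=1)
pos=2: emit ID 'n' (now at pos=3)
pos=3: enter COMMENT mode (saw '/*')
exit COMMENT mode (now at pos=10)
pos=11: emit ID 'foo' (now at pos=14)
pos=15: emit MINUS '-'
pos=16: emit SEMI ';'
pos=17: enter STRING mode
pos=17: emit STR "yes" (now at pos=22)
pos=22: emit RPAREN ')'
pos=24: emit RPAREN ')'
pos=26: enter COMMENT mode (saw '/*')
exit COMMENT mode (now at pos=33)
pos=33: emit RPAREN ')'
pos=35: enter COMMENT mode (saw '/*')
exit COMMENT mode (now at pos=50)
DONE. 9 tokens: [ID, ID, ID, MINUS, SEMI, STR, RPAREN, RPAREN, RPAREN]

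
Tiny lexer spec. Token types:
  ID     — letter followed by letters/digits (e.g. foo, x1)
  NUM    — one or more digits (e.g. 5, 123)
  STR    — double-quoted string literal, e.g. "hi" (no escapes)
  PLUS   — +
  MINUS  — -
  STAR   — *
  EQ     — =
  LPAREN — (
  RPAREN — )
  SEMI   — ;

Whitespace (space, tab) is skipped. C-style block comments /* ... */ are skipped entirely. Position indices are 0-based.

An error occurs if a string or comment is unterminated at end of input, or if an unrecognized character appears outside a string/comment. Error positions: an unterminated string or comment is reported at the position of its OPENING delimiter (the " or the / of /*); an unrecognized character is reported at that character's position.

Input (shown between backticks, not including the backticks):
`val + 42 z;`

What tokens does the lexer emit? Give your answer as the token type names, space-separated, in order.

pos=0: emit ID 'val' (now at pos=3)
pos=4: emit PLUS '+'
pos=6: emit NUM '42' (now at pos=8)
pos=9: emit ID 'z' (now at pos=10)
pos=10: emit SEMI ';'
DONE. 5 tokens: [ID, PLUS, NUM, ID, SEMI]

Answer: ID PLUS NUM ID SEMI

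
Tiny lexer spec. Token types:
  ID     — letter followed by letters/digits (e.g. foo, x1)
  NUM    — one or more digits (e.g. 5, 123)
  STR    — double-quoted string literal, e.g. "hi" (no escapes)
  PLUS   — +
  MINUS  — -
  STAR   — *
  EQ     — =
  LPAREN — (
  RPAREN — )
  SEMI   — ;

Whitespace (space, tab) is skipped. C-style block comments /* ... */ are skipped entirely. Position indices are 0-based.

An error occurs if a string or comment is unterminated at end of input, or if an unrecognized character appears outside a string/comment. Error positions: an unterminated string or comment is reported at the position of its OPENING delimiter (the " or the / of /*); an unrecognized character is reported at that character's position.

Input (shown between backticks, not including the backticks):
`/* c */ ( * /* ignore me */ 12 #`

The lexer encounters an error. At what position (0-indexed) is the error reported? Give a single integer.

pos=0: enter COMMENT mode (saw '/*')
exit COMMENT mode (now at pos=7)
pos=8: emit LPAREN '('
pos=10: emit STAR '*'
pos=12: enter COMMENT mode (saw '/*')
exit COMMENT mode (now at pos=27)
pos=28: emit NUM '12' (now at pos=30)
pos=31: ERROR — unrecognized char '#'

Answer: 31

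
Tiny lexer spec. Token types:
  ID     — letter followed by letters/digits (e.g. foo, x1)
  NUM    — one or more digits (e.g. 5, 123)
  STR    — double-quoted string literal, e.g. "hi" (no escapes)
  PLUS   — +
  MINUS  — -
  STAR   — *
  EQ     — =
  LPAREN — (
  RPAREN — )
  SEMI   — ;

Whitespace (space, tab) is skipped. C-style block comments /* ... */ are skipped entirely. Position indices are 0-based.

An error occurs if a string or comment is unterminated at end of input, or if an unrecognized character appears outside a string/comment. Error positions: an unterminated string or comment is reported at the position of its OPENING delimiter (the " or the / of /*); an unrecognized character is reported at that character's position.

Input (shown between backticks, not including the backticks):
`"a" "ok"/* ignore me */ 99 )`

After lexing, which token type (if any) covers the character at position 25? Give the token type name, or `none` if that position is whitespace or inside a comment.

Answer: NUM

Derivation:
pos=0: enter STRING mode
pos=0: emit STR "a" (now at pos=3)
pos=4: enter STRING mode
pos=4: emit STR "ok" (now at pos=8)
pos=8: enter COMMENT mode (saw '/*')
exit COMMENT mode (now at pos=23)
pos=24: emit NUM '99' (now at pos=26)
pos=27: emit RPAREN ')'
DONE. 4 tokens: [STR, STR, NUM, RPAREN]
Position 25: char is '9' -> NUM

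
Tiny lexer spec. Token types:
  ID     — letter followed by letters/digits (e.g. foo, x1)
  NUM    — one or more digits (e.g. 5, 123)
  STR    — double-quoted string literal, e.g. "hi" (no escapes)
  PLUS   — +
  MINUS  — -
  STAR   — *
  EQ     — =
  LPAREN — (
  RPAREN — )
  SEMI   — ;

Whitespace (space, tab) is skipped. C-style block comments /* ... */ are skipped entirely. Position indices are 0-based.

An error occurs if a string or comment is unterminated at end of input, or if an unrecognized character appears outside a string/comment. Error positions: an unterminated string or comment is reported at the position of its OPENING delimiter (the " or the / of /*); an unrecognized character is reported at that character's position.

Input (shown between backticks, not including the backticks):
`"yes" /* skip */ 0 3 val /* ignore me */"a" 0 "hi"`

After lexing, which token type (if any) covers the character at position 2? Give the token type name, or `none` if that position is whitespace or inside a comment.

Answer: STR

Derivation:
pos=0: enter STRING mode
pos=0: emit STR "yes" (now at pos=5)
pos=6: enter COMMENT mode (saw '/*')
exit COMMENT mode (now at pos=16)
pos=17: emit NUM '0' (now at pos=18)
pos=19: emit NUM '3' (now at pos=20)
pos=21: emit ID 'val' (now at pos=24)
pos=25: enter COMMENT mode (saw '/*')
exit COMMENT mode (now at pos=40)
pos=40: enter STRING mode
pos=40: emit STR "a" (now at pos=43)
pos=44: emit NUM '0' (now at pos=45)
pos=46: enter STRING mode
pos=46: emit STR "hi" (now at pos=50)
DONE. 7 tokens: [STR, NUM, NUM, ID, STR, NUM, STR]
Position 2: char is 'e' -> STR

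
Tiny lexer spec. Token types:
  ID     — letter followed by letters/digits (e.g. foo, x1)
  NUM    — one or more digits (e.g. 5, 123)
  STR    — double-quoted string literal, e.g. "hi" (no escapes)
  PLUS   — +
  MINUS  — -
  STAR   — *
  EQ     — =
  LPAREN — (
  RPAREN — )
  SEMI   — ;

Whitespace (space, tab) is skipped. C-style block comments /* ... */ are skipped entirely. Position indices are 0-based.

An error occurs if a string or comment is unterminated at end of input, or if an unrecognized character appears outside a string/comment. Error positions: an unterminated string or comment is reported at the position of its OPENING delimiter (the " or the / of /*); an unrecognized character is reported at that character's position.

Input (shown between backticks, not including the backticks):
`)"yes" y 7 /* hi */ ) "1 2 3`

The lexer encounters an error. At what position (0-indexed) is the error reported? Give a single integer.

Answer: 22

Derivation:
pos=0: emit RPAREN ')'
pos=1: enter STRING mode
pos=1: emit STR "yes" (now at pos=6)
pos=7: emit ID 'y' (now at pos=8)
pos=9: emit NUM '7' (now at pos=10)
pos=11: enter COMMENT mode (saw '/*')
exit COMMENT mode (now at pos=19)
pos=20: emit RPAREN ')'
pos=22: enter STRING mode
pos=22: ERROR — unterminated string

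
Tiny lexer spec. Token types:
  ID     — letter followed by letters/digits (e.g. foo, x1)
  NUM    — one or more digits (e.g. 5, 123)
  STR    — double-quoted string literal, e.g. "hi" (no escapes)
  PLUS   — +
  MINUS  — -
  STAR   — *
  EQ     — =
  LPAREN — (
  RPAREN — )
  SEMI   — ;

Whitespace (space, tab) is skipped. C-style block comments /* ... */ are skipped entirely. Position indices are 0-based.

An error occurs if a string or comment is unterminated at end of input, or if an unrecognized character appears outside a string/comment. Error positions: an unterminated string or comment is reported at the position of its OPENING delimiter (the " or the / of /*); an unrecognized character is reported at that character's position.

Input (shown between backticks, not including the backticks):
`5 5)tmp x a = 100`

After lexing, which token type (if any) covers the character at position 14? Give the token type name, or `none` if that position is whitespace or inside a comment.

pos=0: emit NUM '5' (now at pos=1)
pos=2: emit NUM '5' (now at pos=3)
pos=3: emit RPAREN ')'
pos=4: emit ID 'tmp' (now at pos=7)
pos=8: emit ID 'x' (now at pos=9)
pos=10: emit ID 'a' (now at pos=11)
pos=12: emit EQ '='
pos=14: emit NUM '100' (now at pos=17)
DONE. 8 tokens: [NUM, NUM, RPAREN, ID, ID, ID, EQ, NUM]
Position 14: char is '1' -> NUM

Answer: NUM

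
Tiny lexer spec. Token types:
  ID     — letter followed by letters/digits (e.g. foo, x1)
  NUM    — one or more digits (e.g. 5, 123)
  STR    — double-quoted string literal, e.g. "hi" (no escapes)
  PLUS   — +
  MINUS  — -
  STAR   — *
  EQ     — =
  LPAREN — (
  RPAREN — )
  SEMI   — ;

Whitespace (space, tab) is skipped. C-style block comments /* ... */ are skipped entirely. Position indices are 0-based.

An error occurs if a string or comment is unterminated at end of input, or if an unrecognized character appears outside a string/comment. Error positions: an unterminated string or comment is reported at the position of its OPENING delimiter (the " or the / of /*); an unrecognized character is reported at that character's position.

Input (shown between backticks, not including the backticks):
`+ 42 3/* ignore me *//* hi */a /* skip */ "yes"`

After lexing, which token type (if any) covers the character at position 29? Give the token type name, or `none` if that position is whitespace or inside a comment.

pos=0: emit PLUS '+'
pos=2: emit NUM '42' (now at pos=4)
pos=5: emit NUM '3' (now at pos=6)
pos=6: enter COMMENT mode (saw '/*')
exit COMMENT mode (now at pos=21)
pos=21: enter COMMENT mode (saw '/*')
exit COMMENT mode (now at pos=29)
pos=29: emit ID 'a' (now at pos=30)
pos=31: enter COMMENT mode (saw '/*')
exit COMMENT mode (now at pos=41)
pos=42: enter STRING mode
pos=42: emit STR "yes" (now at pos=47)
DONE. 5 tokens: [PLUS, NUM, NUM, ID, STR]
Position 29: char is 'a' -> ID

Answer: ID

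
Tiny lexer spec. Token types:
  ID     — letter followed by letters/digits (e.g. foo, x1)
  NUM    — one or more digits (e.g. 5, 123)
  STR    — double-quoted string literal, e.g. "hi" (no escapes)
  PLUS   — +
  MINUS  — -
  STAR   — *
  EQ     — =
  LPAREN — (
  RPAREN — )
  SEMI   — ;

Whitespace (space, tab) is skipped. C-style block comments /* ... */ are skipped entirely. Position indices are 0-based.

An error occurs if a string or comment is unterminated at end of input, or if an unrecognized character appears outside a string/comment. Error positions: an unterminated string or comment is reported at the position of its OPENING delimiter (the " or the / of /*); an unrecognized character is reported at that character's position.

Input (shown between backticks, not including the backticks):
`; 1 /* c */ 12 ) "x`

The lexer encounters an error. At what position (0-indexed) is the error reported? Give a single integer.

pos=0: emit SEMI ';'
pos=2: emit NUM '1' (now at pos=3)
pos=4: enter COMMENT mode (saw '/*')
exit COMMENT mode (now at pos=11)
pos=12: emit NUM '12' (now at pos=14)
pos=15: emit RPAREN ')'
pos=17: enter STRING mode
pos=17: ERROR — unterminated string

Answer: 17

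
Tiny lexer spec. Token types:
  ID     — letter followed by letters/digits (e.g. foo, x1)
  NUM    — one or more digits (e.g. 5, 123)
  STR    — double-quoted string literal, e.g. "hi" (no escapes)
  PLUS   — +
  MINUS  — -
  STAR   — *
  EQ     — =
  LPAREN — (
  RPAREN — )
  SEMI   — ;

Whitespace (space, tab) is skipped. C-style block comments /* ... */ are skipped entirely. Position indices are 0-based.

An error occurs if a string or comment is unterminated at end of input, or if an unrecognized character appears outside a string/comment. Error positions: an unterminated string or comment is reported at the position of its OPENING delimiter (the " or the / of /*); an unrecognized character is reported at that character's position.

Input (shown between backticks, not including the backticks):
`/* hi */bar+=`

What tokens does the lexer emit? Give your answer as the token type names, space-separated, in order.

Answer: ID PLUS EQ

Derivation:
pos=0: enter COMMENT mode (saw '/*')
exit COMMENT mode (now at pos=8)
pos=8: emit ID 'bar' (now at pos=11)
pos=11: emit PLUS '+'
pos=12: emit EQ '='
DONE. 3 tokens: [ID, PLUS, EQ]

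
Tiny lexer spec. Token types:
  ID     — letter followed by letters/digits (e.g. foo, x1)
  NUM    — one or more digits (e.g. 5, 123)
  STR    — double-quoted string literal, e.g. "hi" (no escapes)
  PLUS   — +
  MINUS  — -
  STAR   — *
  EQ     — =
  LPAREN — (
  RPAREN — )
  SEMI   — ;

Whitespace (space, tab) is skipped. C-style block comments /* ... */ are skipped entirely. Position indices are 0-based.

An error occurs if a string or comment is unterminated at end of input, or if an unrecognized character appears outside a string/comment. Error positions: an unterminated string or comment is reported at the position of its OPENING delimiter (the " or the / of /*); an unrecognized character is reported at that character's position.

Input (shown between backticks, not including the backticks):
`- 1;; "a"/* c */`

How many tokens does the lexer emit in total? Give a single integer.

Answer: 5

Derivation:
pos=0: emit MINUS '-'
pos=2: emit NUM '1' (now at pos=3)
pos=3: emit SEMI ';'
pos=4: emit SEMI ';'
pos=6: enter STRING mode
pos=6: emit STR "a" (now at pos=9)
pos=9: enter COMMENT mode (saw '/*')
exit COMMENT mode (now at pos=16)
DONE. 5 tokens: [MINUS, NUM, SEMI, SEMI, STR]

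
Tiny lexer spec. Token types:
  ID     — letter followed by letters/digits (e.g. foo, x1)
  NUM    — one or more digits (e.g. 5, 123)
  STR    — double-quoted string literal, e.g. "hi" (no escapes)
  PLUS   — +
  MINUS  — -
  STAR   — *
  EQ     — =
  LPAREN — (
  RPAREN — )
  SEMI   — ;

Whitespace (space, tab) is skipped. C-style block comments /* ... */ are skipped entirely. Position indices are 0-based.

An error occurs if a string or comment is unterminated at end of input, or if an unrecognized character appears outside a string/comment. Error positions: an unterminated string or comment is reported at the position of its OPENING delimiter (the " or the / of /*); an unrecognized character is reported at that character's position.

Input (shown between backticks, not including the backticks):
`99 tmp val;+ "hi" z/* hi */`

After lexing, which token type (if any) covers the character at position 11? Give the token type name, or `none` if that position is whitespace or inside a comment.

Answer: PLUS

Derivation:
pos=0: emit NUM '99' (now at pos=2)
pos=3: emit ID 'tmp' (now at pos=6)
pos=7: emit ID 'val' (now at pos=10)
pos=10: emit SEMI ';'
pos=11: emit PLUS '+'
pos=13: enter STRING mode
pos=13: emit STR "hi" (now at pos=17)
pos=18: emit ID 'z' (now at pos=19)
pos=19: enter COMMENT mode (saw '/*')
exit COMMENT mode (now at pos=27)
DONE. 7 tokens: [NUM, ID, ID, SEMI, PLUS, STR, ID]
Position 11: char is '+' -> PLUS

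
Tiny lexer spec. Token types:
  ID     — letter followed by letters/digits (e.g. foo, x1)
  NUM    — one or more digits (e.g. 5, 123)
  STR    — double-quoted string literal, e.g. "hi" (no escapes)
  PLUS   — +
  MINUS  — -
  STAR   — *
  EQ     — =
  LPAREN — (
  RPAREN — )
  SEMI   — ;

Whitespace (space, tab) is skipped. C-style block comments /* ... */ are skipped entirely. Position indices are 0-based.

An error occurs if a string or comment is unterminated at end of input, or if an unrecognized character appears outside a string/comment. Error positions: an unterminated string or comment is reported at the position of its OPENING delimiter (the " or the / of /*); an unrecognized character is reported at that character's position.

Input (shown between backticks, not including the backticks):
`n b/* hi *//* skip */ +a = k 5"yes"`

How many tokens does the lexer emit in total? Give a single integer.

Answer: 8

Derivation:
pos=0: emit ID 'n' (now at pos=1)
pos=2: emit ID 'b' (now at pos=3)
pos=3: enter COMMENT mode (saw '/*')
exit COMMENT mode (now at pos=11)
pos=11: enter COMMENT mode (saw '/*')
exit COMMENT mode (now at pos=21)
pos=22: emit PLUS '+'
pos=23: emit ID 'a' (now at pos=24)
pos=25: emit EQ '='
pos=27: emit ID 'k' (now at pos=28)
pos=29: emit NUM '5' (now at pos=30)
pos=30: enter STRING mode
pos=30: emit STR "yes" (now at pos=35)
DONE. 8 tokens: [ID, ID, PLUS, ID, EQ, ID, NUM, STR]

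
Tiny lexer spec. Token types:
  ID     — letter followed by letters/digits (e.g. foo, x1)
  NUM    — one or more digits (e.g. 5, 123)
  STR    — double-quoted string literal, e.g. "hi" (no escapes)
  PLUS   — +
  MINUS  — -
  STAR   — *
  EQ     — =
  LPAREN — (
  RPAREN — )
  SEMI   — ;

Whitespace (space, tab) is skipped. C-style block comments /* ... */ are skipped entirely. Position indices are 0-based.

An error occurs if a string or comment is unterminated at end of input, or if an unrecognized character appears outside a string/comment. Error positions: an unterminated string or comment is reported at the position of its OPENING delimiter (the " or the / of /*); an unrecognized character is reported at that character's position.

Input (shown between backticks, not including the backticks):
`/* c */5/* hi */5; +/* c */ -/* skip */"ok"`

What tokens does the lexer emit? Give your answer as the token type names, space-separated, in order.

Answer: NUM NUM SEMI PLUS MINUS STR

Derivation:
pos=0: enter COMMENT mode (saw '/*')
exit COMMENT mode (now at pos=7)
pos=7: emit NUM '5' (now at pos=8)
pos=8: enter COMMENT mode (saw '/*')
exit COMMENT mode (now at pos=16)
pos=16: emit NUM '5' (now at pos=17)
pos=17: emit SEMI ';'
pos=19: emit PLUS '+'
pos=20: enter COMMENT mode (saw '/*')
exit COMMENT mode (now at pos=27)
pos=28: emit MINUS '-'
pos=29: enter COMMENT mode (saw '/*')
exit COMMENT mode (now at pos=39)
pos=39: enter STRING mode
pos=39: emit STR "ok" (now at pos=43)
DONE. 6 tokens: [NUM, NUM, SEMI, PLUS, MINUS, STR]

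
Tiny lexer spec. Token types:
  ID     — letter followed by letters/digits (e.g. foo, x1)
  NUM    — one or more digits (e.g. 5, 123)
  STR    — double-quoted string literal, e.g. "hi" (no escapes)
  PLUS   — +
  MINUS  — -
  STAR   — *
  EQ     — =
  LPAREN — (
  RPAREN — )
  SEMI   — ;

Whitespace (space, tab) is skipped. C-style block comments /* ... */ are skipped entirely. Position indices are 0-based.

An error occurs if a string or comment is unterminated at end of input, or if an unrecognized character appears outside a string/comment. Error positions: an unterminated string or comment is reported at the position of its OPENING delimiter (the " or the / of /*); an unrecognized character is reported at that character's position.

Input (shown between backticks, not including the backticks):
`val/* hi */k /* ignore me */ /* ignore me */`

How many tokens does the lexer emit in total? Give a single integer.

Answer: 2

Derivation:
pos=0: emit ID 'val' (now at pos=3)
pos=3: enter COMMENT mode (saw '/*')
exit COMMENT mode (now at pos=11)
pos=11: emit ID 'k' (now at pos=12)
pos=13: enter COMMENT mode (saw '/*')
exit COMMENT mode (now at pos=28)
pos=29: enter COMMENT mode (saw '/*')
exit COMMENT mode (now at pos=44)
DONE. 2 tokens: [ID, ID]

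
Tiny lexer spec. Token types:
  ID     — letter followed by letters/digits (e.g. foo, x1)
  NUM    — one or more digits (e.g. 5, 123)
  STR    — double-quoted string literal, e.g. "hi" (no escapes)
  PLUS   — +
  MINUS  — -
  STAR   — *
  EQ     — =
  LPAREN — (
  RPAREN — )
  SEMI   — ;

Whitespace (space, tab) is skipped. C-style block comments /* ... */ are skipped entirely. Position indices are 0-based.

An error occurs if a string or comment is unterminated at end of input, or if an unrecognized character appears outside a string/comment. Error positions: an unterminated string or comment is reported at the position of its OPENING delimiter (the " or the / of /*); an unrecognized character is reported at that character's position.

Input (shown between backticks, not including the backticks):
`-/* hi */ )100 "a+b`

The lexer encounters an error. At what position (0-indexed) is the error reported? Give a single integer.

pos=0: emit MINUS '-'
pos=1: enter COMMENT mode (saw '/*')
exit COMMENT mode (now at pos=9)
pos=10: emit RPAREN ')'
pos=11: emit NUM '100' (now at pos=14)
pos=15: enter STRING mode
pos=15: ERROR — unterminated string

Answer: 15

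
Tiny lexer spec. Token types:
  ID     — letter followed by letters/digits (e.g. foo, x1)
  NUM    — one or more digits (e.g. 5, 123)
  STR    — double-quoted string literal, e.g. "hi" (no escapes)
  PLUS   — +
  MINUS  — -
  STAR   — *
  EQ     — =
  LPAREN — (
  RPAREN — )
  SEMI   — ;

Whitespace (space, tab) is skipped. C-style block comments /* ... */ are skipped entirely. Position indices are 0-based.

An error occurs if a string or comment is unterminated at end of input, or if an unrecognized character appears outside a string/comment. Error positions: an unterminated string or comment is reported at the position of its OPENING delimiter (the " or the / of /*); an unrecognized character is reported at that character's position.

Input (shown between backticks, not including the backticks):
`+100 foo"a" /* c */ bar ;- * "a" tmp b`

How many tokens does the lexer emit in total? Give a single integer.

Answer: 11

Derivation:
pos=0: emit PLUS '+'
pos=1: emit NUM '100' (now at pos=4)
pos=5: emit ID 'foo' (now at pos=8)
pos=8: enter STRING mode
pos=8: emit STR "a" (now at pos=11)
pos=12: enter COMMENT mode (saw '/*')
exit COMMENT mode (now at pos=19)
pos=20: emit ID 'bar' (now at pos=23)
pos=24: emit SEMI ';'
pos=25: emit MINUS '-'
pos=27: emit STAR '*'
pos=29: enter STRING mode
pos=29: emit STR "a" (now at pos=32)
pos=33: emit ID 'tmp' (now at pos=36)
pos=37: emit ID 'b' (now at pos=38)
DONE. 11 tokens: [PLUS, NUM, ID, STR, ID, SEMI, MINUS, STAR, STR, ID, ID]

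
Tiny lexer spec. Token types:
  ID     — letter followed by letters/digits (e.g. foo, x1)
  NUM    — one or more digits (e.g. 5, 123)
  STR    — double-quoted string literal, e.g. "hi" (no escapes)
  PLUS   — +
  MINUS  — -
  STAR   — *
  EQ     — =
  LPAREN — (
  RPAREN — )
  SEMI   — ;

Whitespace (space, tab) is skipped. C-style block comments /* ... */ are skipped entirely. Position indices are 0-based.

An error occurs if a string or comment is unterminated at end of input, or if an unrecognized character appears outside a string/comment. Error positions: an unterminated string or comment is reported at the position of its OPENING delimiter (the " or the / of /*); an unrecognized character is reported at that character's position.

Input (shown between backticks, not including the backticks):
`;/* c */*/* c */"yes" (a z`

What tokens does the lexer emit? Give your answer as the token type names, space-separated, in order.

pos=0: emit SEMI ';'
pos=1: enter COMMENT mode (saw '/*')
exit COMMENT mode (now at pos=8)
pos=8: emit STAR '*'
pos=9: enter COMMENT mode (saw '/*')
exit COMMENT mode (now at pos=16)
pos=16: enter STRING mode
pos=16: emit STR "yes" (now at pos=21)
pos=22: emit LPAREN '('
pos=23: emit ID 'a' (now at pos=24)
pos=25: emit ID 'z' (now at pos=26)
DONE. 6 tokens: [SEMI, STAR, STR, LPAREN, ID, ID]

Answer: SEMI STAR STR LPAREN ID ID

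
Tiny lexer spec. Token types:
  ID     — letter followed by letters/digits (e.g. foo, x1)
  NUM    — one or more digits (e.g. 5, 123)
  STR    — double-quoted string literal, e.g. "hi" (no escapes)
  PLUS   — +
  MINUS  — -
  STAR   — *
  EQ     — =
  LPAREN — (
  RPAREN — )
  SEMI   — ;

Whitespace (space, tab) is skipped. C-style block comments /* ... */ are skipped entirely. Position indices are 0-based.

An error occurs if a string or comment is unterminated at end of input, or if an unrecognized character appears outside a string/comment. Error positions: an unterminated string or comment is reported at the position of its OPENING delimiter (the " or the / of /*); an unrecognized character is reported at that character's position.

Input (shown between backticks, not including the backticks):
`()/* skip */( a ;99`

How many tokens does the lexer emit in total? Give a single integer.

pos=0: emit LPAREN '('
pos=1: emit RPAREN ')'
pos=2: enter COMMENT mode (saw '/*')
exit COMMENT mode (now at pos=12)
pos=12: emit LPAREN '('
pos=14: emit ID 'a' (now at pos=15)
pos=16: emit SEMI ';'
pos=17: emit NUM '99' (now at pos=19)
DONE. 6 tokens: [LPAREN, RPAREN, LPAREN, ID, SEMI, NUM]

Answer: 6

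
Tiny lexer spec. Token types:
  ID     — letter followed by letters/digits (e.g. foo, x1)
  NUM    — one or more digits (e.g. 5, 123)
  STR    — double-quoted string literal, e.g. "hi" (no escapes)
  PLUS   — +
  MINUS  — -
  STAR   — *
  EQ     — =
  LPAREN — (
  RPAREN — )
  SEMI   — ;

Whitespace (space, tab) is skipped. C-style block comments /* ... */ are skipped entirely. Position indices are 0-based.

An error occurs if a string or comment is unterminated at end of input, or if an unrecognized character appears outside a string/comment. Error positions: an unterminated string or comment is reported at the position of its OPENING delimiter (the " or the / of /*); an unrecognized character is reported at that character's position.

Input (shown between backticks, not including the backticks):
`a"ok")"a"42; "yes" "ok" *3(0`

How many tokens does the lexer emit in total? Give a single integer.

pos=0: emit ID 'a' (now at pos=1)
pos=1: enter STRING mode
pos=1: emit STR "ok" (now at pos=5)
pos=5: emit RPAREN ')'
pos=6: enter STRING mode
pos=6: emit STR "a" (now at pos=9)
pos=9: emit NUM '42' (now at pos=11)
pos=11: emit SEMI ';'
pos=13: enter STRING mode
pos=13: emit STR "yes" (now at pos=18)
pos=19: enter STRING mode
pos=19: emit STR "ok" (now at pos=23)
pos=24: emit STAR '*'
pos=25: emit NUM '3' (now at pos=26)
pos=26: emit LPAREN '('
pos=27: emit NUM '0' (now at pos=28)
DONE. 12 tokens: [ID, STR, RPAREN, STR, NUM, SEMI, STR, STR, STAR, NUM, LPAREN, NUM]

Answer: 12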